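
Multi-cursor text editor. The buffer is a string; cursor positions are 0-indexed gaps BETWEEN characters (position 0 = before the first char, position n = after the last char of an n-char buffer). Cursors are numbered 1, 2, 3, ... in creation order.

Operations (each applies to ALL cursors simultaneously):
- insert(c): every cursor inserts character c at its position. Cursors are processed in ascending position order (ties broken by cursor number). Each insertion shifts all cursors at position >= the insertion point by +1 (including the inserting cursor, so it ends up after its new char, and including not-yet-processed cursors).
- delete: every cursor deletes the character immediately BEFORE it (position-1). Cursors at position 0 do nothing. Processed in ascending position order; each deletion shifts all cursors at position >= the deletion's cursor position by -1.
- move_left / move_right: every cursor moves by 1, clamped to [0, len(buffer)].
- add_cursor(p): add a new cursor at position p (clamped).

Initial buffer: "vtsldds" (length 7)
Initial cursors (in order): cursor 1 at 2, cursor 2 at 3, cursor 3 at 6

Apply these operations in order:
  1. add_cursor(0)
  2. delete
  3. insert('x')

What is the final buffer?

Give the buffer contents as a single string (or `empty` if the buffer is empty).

After op 1 (add_cursor(0)): buffer="vtsldds" (len 7), cursors c4@0 c1@2 c2@3 c3@6, authorship .......
After op 2 (delete): buffer="vlds" (len 4), cursors c4@0 c1@1 c2@1 c3@3, authorship ....
After op 3 (insert('x')): buffer="xvxxldxs" (len 8), cursors c4@1 c1@4 c2@4 c3@7, authorship 4.12..3.

Answer: xvxxldxs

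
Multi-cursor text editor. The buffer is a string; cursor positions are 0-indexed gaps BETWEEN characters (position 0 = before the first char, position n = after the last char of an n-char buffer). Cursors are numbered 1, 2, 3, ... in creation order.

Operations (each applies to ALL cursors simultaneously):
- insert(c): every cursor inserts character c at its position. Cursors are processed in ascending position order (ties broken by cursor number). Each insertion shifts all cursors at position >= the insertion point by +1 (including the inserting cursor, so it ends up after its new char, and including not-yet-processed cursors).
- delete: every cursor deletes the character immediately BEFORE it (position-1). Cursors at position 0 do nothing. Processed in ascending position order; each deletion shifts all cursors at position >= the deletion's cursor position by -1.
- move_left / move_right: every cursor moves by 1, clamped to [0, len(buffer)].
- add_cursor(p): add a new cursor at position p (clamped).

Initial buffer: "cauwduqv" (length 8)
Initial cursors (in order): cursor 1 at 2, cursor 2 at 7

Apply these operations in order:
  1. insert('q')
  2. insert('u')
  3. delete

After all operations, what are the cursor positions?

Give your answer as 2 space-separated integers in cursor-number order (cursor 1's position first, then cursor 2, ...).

Answer: 3 9

Derivation:
After op 1 (insert('q')): buffer="caquwduqqv" (len 10), cursors c1@3 c2@9, authorship ..1.....2.
After op 2 (insert('u')): buffer="caquuwduqquv" (len 12), cursors c1@4 c2@11, authorship ..11.....22.
After op 3 (delete): buffer="caquwduqqv" (len 10), cursors c1@3 c2@9, authorship ..1.....2.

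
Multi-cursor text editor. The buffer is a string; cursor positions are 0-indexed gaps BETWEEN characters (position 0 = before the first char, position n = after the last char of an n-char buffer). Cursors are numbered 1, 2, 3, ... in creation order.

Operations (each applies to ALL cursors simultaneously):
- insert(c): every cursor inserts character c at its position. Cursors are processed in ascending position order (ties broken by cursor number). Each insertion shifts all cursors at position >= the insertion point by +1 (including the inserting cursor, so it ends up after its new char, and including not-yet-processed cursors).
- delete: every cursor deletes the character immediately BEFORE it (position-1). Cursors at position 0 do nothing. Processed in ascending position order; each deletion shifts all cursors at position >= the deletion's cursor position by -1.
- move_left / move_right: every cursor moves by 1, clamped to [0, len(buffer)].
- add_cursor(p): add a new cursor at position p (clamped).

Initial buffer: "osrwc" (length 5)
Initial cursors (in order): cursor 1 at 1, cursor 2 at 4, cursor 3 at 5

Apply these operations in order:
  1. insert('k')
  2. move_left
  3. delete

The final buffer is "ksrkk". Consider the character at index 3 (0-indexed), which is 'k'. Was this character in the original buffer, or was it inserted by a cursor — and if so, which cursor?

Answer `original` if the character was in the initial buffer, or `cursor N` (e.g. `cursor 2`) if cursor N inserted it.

After op 1 (insert('k')): buffer="oksrwkck" (len 8), cursors c1@2 c2@6 c3@8, authorship .1...2.3
After op 2 (move_left): buffer="oksrwkck" (len 8), cursors c1@1 c2@5 c3@7, authorship .1...2.3
After op 3 (delete): buffer="ksrkk" (len 5), cursors c1@0 c2@3 c3@4, authorship 1..23
Authorship (.=original, N=cursor N): 1 . . 2 3
Index 3: author = 2

Answer: cursor 2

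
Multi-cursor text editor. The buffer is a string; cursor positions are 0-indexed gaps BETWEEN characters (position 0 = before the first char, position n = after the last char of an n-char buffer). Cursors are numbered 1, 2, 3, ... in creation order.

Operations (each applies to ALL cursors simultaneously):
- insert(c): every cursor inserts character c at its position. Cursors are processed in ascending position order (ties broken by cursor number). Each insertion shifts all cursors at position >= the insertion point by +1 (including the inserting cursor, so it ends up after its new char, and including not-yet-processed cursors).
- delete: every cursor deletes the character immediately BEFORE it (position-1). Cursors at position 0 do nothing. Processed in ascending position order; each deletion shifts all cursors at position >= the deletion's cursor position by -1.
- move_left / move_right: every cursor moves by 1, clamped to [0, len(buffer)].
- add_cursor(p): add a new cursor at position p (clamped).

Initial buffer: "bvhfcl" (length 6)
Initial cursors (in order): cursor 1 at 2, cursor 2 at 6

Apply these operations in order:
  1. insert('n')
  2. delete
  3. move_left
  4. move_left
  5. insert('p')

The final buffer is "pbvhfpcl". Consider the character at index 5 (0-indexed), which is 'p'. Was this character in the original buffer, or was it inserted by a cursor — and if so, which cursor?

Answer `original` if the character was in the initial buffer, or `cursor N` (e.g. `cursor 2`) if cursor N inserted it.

Answer: cursor 2

Derivation:
After op 1 (insert('n')): buffer="bvnhfcln" (len 8), cursors c1@3 c2@8, authorship ..1....2
After op 2 (delete): buffer="bvhfcl" (len 6), cursors c1@2 c2@6, authorship ......
After op 3 (move_left): buffer="bvhfcl" (len 6), cursors c1@1 c2@5, authorship ......
After op 4 (move_left): buffer="bvhfcl" (len 6), cursors c1@0 c2@4, authorship ......
After op 5 (insert('p')): buffer="pbvhfpcl" (len 8), cursors c1@1 c2@6, authorship 1....2..
Authorship (.=original, N=cursor N): 1 . . . . 2 . .
Index 5: author = 2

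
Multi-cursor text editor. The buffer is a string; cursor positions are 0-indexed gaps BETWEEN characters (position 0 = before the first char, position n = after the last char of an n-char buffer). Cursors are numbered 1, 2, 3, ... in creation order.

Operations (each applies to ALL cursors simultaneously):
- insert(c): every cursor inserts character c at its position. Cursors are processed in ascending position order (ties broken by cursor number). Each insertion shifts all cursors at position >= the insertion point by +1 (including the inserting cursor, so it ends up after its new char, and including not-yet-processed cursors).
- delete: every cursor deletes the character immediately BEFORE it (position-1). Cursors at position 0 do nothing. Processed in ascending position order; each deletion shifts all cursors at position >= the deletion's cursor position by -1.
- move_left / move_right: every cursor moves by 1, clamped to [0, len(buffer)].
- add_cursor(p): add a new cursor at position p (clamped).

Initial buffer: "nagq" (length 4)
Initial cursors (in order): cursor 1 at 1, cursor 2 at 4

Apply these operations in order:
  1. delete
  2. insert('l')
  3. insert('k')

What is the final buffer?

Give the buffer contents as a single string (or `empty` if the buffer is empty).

Answer: lkaglk

Derivation:
After op 1 (delete): buffer="ag" (len 2), cursors c1@0 c2@2, authorship ..
After op 2 (insert('l')): buffer="lagl" (len 4), cursors c1@1 c2@4, authorship 1..2
After op 3 (insert('k')): buffer="lkaglk" (len 6), cursors c1@2 c2@6, authorship 11..22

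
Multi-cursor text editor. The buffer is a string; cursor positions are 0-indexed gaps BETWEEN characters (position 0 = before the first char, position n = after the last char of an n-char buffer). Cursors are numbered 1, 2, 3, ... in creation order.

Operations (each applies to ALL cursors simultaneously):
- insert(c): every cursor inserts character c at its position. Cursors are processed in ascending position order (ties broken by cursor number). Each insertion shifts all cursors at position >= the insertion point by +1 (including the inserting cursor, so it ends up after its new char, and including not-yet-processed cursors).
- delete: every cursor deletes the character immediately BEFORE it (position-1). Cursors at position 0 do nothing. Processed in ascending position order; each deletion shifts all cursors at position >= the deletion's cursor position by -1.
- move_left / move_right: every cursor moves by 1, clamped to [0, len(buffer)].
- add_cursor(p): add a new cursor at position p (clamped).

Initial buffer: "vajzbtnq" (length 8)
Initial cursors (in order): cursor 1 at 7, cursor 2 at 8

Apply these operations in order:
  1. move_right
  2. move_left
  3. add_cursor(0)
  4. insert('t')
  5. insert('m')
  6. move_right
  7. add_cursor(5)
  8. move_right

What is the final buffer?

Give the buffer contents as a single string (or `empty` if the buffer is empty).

Answer: tmvajzbtnttmmq

Derivation:
After op 1 (move_right): buffer="vajzbtnq" (len 8), cursors c1@8 c2@8, authorship ........
After op 2 (move_left): buffer="vajzbtnq" (len 8), cursors c1@7 c2@7, authorship ........
After op 3 (add_cursor(0)): buffer="vajzbtnq" (len 8), cursors c3@0 c1@7 c2@7, authorship ........
After op 4 (insert('t')): buffer="tvajzbtnttq" (len 11), cursors c3@1 c1@10 c2@10, authorship 3.......12.
After op 5 (insert('m')): buffer="tmvajzbtnttmmq" (len 14), cursors c3@2 c1@13 c2@13, authorship 33.......1212.
After op 6 (move_right): buffer="tmvajzbtnttmmq" (len 14), cursors c3@3 c1@14 c2@14, authorship 33.......1212.
After op 7 (add_cursor(5)): buffer="tmvajzbtnttmmq" (len 14), cursors c3@3 c4@5 c1@14 c2@14, authorship 33.......1212.
After op 8 (move_right): buffer="tmvajzbtnttmmq" (len 14), cursors c3@4 c4@6 c1@14 c2@14, authorship 33.......1212.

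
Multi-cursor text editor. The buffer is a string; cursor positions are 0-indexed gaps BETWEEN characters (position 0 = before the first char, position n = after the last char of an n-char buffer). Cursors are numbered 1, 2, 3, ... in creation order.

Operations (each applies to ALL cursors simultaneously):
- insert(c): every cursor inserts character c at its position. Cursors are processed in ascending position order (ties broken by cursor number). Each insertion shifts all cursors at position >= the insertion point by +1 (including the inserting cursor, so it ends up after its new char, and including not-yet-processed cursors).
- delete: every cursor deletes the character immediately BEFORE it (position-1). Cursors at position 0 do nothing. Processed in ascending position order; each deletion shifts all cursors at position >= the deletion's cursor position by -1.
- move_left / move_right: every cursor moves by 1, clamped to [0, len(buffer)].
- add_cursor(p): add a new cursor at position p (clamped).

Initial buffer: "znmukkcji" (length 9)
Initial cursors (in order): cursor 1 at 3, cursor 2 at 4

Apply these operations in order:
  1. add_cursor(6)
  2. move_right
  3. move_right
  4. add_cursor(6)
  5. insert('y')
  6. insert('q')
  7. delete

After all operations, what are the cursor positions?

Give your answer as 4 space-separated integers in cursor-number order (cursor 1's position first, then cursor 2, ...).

Answer: 6 9 12 9

Derivation:
After op 1 (add_cursor(6)): buffer="znmukkcji" (len 9), cursors c1@3 c2@4 c3@6, authorship .........
After op 2 (move_right): buffer="znmukkcji" (len 9), cursors c1@4 c2@5 c3@7, authorship .........
After op 3 (move_right): buffer="znmukkcji" (len 9), cursors c1@5 c2@6 c3@8, authorship .........
After op 4 (add_cursor(6)): buffer="znmukkcji" (len 9), cursors c1@5 c2@6 c4@6 c3@8, authorship .........
After op 5 (insert('y')): buffer="znmukykyycjyi" (len 13), cursors c1@6 c2@9 c4@9 c3@12, authorship .....1.24..3.
After op 6 (insert('q')): buffer="znmukyqkyyqqcjyqi" (len 17), cursors c1@7 c2@12 c4@12 c3@16, authorship .....11.2424..33.
After op 7 (delete): buffer="znmukykyycjyi" (len 13), cursors c1@6 c2@9 c4@9 c3@12, authorship .....1.24..3.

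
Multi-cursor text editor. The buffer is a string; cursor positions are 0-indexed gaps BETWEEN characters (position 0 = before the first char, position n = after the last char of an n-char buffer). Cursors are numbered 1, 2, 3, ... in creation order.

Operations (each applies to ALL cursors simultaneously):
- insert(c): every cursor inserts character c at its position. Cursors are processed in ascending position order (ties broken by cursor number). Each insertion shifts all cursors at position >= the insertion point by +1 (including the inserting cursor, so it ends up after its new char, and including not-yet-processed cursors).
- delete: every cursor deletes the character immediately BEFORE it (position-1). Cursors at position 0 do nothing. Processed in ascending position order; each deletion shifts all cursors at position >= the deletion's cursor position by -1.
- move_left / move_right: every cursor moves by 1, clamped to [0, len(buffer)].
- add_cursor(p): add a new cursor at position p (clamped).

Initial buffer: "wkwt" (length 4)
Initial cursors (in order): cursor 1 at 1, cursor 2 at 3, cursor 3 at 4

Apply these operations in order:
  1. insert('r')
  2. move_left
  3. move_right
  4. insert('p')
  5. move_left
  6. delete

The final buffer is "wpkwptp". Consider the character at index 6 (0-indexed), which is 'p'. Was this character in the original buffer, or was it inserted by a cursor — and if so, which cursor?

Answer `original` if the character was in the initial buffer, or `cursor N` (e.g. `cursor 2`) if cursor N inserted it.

Answer: cursor 3

Derivation:
After op 1 (insert('r')): buffer="wrkwrtr" (len 7), cursors c1@2 c2@5 c3@7, authorship .1..2.3
After op 2 (move_left): buffer="wrkwrtr" (len 7), cursors c1@1 c2@4 c3@6, authorship .1..2.3
After op 3 (move_right): buffer="wrkwrtr" (len 7), cursors c1@2 c2@5 c3@7, authorship .1..2.3
After op 4 (insert('p')): buffer="wrpkwrptrp" (len 10), cursors c1@3 c2@7 c3@10, authorship .11..22.33
After op 5 (move_left): buffer="wrpkwrptrp" (len 10), cursors c1@2 c2@6 c3@9, authorship .11..22.33
After op 6 (delete): buffer="wpkwptp" (len 7), cursors c1@1 c2@4 c3@6, authorship .1..2.3
Authorship (.=original, N=cursor N): . 1 . . 2 . 3
Index 6: author = 3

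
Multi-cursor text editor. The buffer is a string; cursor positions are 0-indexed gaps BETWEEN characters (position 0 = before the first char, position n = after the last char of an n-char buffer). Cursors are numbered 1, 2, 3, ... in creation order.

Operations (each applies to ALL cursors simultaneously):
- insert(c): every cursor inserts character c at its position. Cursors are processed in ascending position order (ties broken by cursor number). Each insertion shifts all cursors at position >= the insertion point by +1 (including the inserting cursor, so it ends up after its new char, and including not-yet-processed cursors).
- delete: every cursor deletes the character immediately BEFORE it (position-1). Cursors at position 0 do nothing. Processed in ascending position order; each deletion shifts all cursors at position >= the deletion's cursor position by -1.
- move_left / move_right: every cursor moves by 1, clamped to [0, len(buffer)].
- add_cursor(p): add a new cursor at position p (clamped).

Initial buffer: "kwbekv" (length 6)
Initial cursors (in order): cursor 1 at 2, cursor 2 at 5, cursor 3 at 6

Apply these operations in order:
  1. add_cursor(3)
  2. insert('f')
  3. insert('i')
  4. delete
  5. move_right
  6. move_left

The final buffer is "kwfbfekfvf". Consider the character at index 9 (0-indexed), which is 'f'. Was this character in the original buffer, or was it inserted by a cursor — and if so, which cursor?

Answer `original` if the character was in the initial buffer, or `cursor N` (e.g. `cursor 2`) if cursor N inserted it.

Answer: cursor 3

Derivation:
After op 1 (add_cursor(3)): buffer="kwbekv" (len 6), cursors c1@2 c4@3 c2@5 c3@6, authorship ......
After op 2 (insert('f')): buffer="kwfbfekfvf" (len 10), cursors c1@3 c4@5 c2@8 c3@10, authorship ..1.4..2.3
After op 3 (insert('i')): buffer="kwfibfiekfivfi" (len 14), cursors c1@4 c4@7 c2@11 c3@14, authorship ..11.44..22.33
After op 4 (delete): buffer="kwfbfekfvf" (len 10), cursors c1@3 c4@5 c2@8 c3@10, authorship ..1.4..2.3
After op 5 (move_right): buffer="kwfbfekfvf" (len 10), cursors c1@4 c4@6 c2@9 c3@10, authorship ..1.4..2.3
After op 6 (move_left): buffer="kwfbfekfvf" (len 10), cursors c1@3 c4@5 c2@8 c3@9, authorship ..1.4..2.3
Authorship (.=original, N=cursor N): . . 1 . 4 . . 2 . 3
Index 9: author = 3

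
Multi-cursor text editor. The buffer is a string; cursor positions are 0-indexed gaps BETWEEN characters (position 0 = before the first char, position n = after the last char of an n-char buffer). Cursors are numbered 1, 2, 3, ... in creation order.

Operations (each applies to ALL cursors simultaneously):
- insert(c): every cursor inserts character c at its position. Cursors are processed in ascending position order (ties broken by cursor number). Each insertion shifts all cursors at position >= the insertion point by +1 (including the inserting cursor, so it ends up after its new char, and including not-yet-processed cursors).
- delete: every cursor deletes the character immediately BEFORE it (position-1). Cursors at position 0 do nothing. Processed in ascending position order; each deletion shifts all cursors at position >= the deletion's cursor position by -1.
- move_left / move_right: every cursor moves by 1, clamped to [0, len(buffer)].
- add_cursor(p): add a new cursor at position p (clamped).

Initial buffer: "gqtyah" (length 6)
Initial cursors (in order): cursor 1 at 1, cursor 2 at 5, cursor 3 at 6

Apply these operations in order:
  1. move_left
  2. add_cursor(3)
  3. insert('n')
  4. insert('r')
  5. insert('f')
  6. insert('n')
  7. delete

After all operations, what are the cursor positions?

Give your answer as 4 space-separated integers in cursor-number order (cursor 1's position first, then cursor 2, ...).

After op 1 (move_left): buffer="gqtyah" (len 6), cursors c1@0 c2@4 c3@5, authorship ......
After op 2 (add_cursor(3)): buffer="gqtyah" (len 6), cursors c1@0 c4@3 c2@4 c3@5, authorship ......
After op 3 (insert('n')): buffer="ngqtnynanh" (len 10), cursors c1@1 c4@5 c2@7 c3@9, authorship 1...4.2.3.
After op 4 (insert('r')): buffer="nrgqtnrynranrh" (len 14), cursors c1@2 c4@7 c2@10 c3@13, authorship 11...44.22.33.
After op 5 (insert('f')): buffer="nrfgqtnrfynrfanrfh" (len 18), cursors c1@3 c4@9 c2@13 c3@17, authorship 111...444.222.333.
After op 6 (insert('n')): buffer="nrfngqtnrfnynrfnanrfnh" (len 22), cursors c1@4 c4@11 c2@16 c3@21, authorship 1111...4444.2222.3333.
After op 7 (delete): buffer="nrfgqtnrfynrfanrfh" (len 18), cursors c1@3 c4@9 c2@13 c3@17, authorship 111...444.222.333.

Answer: 3 13 17 9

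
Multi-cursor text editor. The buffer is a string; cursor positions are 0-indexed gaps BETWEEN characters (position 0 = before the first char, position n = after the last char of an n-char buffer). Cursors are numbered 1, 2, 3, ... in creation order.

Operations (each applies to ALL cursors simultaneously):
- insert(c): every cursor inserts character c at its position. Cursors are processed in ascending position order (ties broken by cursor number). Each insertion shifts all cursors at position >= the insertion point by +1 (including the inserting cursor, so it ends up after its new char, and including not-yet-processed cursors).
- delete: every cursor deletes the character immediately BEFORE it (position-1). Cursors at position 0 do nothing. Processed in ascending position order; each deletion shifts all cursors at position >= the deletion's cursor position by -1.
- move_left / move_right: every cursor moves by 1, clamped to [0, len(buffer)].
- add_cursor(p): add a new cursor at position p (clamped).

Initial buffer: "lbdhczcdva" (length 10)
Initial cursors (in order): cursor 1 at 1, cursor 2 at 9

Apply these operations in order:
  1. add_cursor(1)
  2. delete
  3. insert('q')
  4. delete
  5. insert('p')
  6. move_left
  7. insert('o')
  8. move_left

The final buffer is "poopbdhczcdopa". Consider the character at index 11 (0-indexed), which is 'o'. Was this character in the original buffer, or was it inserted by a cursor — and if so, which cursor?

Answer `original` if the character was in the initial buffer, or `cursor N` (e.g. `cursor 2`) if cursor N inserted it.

Answer: cursor 2

Derivation:
After op 1 (add_cursor(1)): buffer="lbdhczcdva" (len 10), cursors c1@1 c3@1 c2@9, authorship ..........
After op 2 (delete): buffer="bdhczcda" (len 8), cursors c1@0 c3@0 c2@7, authorship ........
After op 3 (insert('q')): buffer="qqbdhczcdqa" (len 11), cursors c1@2 c3@2 c2@10, authorship 13.......2.
After op 4 (delete): buffer="bdhczcda" (len 8), cursors c1@0 c3@0 c2@7, authorship ........
After op 5 (insert('p')): buffer="ppbdhczcdpa" (len 11), cursors c1@2 c3@2 c2@10, authorship 13.......2.
After op 6 (move_left): buffer="ppbdhczcdpa" (len 11), cursors c1@1 c3@1 c2@9, authorship 13.......2.
After op 7 (insert('o')): buffer="poopbdhczcdopa" (len 14), cursors c1@3 c3@3 c2@12, authorship 1133.......22.
After op 8 (move_left): buffer="poopbdhczcdopa" (len 14), cursors c1@2 c3@2 c2@11, authorship 1133.......22.
Authorship (.=original, N=cursor N): 1 1 3 3 . . . . . . . 2 2 .
Index 11: author = 2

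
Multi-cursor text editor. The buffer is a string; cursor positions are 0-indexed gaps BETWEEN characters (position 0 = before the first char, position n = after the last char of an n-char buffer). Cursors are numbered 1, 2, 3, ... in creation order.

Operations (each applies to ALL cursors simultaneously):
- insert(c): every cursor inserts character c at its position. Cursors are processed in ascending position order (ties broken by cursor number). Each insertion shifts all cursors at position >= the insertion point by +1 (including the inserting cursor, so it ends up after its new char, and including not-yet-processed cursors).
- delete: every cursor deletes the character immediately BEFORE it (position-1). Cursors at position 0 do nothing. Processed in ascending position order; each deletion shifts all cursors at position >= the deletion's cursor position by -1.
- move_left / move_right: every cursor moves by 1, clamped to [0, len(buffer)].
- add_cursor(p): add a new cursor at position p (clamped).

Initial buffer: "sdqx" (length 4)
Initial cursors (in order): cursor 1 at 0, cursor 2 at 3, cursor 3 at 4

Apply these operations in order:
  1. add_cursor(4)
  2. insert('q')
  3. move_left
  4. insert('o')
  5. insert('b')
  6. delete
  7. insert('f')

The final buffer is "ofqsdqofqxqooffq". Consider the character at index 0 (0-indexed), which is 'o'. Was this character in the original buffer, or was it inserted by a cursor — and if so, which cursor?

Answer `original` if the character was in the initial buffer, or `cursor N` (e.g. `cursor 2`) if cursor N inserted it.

After op 1 (add_cursor(4)): buffer="sdqx" (len 4), cursors c1@0 c2@3 c3@4 c4@4, authorship ....
After op 2 (insert('q')): buffer="qsdqqxqq" (len 8), cursors c1@1 c2@5 c3@8 c4@8, authorship 1...2.34
After op 3 (move_left): buffer="qsdqqxqq" (len 8), cursors c1@0 c2@4 c3@7 c4@7, authorship 1...2.34
After op 4 (insert('o')): buffer="oqsdqoqxqooq" (len 12), cursors c1@1 c2@6 c3@11 c4@11, authorship 11...22.3344
After op 5 (insert('b')): buffer="obqsdqobqxqoobbq" (len 16), cursors c1@2 c2@8 c3@15 c4@15, authorship 111...222.334344
After op 6 (delete): buffer="oqsdqoqxqooq" (len 12), cursors c1@1 c2@6 c3@11 c4@11, authorship 11...22.3344
After op 7 (insert('f')): buffer="ofqsdqofqxqooffq" (len 16), cursors c1@2 c2@8 c3@15 c4@15, authorship 111...222.334344
Authorship (.=original, N=cursor N): 1 1 1 . . . 2 2 2 . 3 3 4 3 4 4
Index 0: author = 1

Answer: cursor 1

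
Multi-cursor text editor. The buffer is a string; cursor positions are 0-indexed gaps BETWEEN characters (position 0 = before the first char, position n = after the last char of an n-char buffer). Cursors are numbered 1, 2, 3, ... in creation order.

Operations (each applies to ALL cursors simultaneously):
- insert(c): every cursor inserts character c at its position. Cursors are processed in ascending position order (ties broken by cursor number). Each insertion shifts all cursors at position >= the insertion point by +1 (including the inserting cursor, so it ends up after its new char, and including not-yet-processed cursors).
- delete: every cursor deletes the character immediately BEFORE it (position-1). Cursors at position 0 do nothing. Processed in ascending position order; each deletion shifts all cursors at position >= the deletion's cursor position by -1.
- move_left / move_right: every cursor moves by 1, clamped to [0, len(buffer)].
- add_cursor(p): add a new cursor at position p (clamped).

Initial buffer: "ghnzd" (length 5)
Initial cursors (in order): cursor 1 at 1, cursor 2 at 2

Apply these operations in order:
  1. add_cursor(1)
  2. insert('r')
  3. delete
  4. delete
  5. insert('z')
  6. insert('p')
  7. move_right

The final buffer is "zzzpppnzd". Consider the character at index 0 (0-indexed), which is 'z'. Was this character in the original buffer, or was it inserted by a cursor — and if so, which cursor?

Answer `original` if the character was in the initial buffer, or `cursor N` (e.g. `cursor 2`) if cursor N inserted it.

Answer: cursor 1

Derivation:
After op 1 (add_cursor(1)): buffer="ghnzd" (len 5), cursors c1@1 c3@1 c2@2, authorship .....
After op 2 (insert('r')): buffer="grrhrnzd" (len 8), cursors c1@3 c3@3 c2@5, authorship .13.2...
After op 3 (delete): buffer="ghnzd" (len 5), cursors c1@1 c3@1 c2@2, authorship .....
After op 4 (delete): buffer="nzd" (len 3), cursors c1@0 c2@0 c3@0, authorship ...
After op 5 (insert('z')): buffer="zzznzd" (len 6), cursors c1@3 c2@3 c3@3, authorship 123...
After op 6 (insert('p')): buffer="zzzpppnzd" (len 9), cursors c1@6 c2@6 c3@6, authorship 123123...
After op 7 (move_right): buffer="zzzpppnzd" (len 9), cursors c1@7 c2@7 c3@7, authorship 123123...
Authorship (.=original, N=cursor N): 1 2 3 1 2 3 . . .
Index 0: author = 1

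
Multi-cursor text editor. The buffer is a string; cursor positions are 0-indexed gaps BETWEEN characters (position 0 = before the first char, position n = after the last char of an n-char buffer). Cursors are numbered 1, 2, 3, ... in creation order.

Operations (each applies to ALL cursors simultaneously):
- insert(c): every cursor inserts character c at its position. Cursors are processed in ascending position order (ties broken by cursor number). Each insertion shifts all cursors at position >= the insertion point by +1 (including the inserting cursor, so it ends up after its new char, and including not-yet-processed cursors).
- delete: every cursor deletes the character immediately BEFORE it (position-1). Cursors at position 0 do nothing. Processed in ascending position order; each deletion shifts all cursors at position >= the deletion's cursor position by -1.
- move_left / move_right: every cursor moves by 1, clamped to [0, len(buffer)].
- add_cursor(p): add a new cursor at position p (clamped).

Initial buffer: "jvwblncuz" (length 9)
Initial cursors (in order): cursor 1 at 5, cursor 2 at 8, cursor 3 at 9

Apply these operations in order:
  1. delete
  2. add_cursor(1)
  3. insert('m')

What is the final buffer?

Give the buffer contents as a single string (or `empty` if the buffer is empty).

Answer: jmvwbmncmm

Derivation:
After op 1 (delete): buffer="jvwbnc" (len 6), cursors c1@4 c2@6 c3@6, authorship ......
After op 2 (add_cursor(1)): buffer="jvwbnc" (len 6), cursors c4@1 c1@4 c2@6 c3@6, authorship ......
After op 3 (insert('m')): buffer="jmvwbmncmm" (len 10), cursors c4@2 c1@6 c2@10 c3@10, authorship .4...1..23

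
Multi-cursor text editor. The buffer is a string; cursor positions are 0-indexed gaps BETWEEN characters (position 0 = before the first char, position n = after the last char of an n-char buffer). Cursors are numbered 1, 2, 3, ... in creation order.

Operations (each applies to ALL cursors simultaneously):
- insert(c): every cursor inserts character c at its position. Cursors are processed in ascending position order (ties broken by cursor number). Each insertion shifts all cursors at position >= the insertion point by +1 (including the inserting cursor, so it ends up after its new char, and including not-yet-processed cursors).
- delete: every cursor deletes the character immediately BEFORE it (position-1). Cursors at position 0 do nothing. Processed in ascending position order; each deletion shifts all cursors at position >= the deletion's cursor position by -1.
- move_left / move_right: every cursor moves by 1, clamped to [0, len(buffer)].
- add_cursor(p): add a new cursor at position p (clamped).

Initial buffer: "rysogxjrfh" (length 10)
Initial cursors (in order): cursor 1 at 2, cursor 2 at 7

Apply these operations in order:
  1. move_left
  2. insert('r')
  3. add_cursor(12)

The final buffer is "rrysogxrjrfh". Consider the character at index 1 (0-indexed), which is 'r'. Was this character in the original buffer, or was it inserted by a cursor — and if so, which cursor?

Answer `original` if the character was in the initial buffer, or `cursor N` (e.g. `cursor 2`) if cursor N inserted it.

Answer: cursor 1

Derivation:
After op 1 (move_left): buffer="rysogxjrfh" (len 10), cursors c1@1 c2@6, authorship ..........
After op 2 (insert('r')): buffer="rrysogxrjrfh" (len 12), cursors c1@2 c2@8, authorship .1.....2....
After op 3 (add_cursor(12)): buffer="rrysogxrjrfh" (len 12), cursors c1@2 c2@8 c3@12, authorship .1.....2....
Authorship (.=original, N=cursor N): . 1 . . . . . 2 . . . .
Index 1: author = 1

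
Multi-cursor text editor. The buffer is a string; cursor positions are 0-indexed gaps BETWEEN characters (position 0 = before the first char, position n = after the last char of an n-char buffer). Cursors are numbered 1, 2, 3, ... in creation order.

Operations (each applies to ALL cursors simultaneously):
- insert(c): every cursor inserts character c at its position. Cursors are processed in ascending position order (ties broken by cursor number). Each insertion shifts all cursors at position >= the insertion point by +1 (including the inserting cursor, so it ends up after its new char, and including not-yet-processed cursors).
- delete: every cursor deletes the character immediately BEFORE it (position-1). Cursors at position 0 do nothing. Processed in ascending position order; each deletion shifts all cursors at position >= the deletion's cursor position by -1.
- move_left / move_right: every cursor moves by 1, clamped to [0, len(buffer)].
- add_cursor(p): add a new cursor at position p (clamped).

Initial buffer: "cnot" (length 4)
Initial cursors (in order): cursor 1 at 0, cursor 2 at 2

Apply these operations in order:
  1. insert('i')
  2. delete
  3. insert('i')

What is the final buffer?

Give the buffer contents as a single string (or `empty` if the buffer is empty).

After op 1 (insert('i')): buffer="icniot" (len 6), cursors c1@1 c2@4, authorship 1..2..
After op 2 (delete): buffer="cnot" (len 4), cursors c1@0 c2@2, authorship ....
After op 3 (insert('i')): buffer="icniot" (len 6), cursors c1@1 c2@4, authorship 1..2..

Answer: icniot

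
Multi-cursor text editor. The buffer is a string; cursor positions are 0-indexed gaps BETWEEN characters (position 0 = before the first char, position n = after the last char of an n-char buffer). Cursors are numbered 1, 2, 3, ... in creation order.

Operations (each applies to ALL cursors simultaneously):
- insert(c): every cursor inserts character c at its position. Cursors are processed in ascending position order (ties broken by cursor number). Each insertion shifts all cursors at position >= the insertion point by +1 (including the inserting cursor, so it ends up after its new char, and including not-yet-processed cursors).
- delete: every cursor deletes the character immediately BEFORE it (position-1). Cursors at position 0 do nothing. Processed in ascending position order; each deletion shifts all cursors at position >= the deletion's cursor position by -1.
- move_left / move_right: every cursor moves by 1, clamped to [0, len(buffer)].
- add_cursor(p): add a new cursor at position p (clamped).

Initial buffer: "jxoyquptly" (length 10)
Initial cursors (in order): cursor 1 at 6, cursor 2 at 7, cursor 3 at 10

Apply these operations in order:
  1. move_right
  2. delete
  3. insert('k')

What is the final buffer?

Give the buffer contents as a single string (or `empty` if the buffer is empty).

After op 1 (move_right): buffer="jxoyquptly" (len 10), cursors c1@7 c2@8 c3@10, authorship ..........
After op 2 (delete): buffer="jxoyqul" (len 7), cursors c1@6 c2@6 c3@7, authorship .......
After op 3 (insert('k')): buffer="jxoyqukklk" (len 10), cursors c1@8 c2@8 c3@10, authorship ......12.3

Answer: jxoyqukklk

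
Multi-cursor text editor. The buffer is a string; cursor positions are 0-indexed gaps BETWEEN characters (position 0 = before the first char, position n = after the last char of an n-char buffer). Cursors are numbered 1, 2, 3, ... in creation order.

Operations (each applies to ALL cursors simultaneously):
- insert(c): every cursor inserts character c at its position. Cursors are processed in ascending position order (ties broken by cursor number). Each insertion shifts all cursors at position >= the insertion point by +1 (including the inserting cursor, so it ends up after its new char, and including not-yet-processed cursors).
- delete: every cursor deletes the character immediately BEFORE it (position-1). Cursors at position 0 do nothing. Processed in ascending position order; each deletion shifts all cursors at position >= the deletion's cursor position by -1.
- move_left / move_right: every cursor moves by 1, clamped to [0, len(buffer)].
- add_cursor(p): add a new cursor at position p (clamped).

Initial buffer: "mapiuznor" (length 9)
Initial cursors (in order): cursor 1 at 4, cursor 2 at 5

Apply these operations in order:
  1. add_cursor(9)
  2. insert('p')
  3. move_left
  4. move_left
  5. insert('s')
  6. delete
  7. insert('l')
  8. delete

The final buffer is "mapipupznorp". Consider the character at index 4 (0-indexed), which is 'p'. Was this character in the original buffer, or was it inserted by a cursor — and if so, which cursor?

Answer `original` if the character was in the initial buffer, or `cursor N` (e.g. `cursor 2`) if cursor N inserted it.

Answer: cursor 1

Derivation:
After op 1 (add_cursor(9)): buffer="mapiuznor" (len 9), cursors c1@4 c2@5 c3@9, authorship .........
After op 2 (insert('p')): buffer="mapipupznorp" (len 12), cursors c1@5 c2@7 c3@12, authorship ....1.2....3
After op 3 (move_left): buffer="mapipupznorp" (len 12), cursors c1@4 c2@6 c3@11, authorship ....1.2....3
After op 4 (move_left): buffer="mapipupznorp" (len 12), cursors c1@3 c2@5 c3@10, authorship ....1.2....3
After op 5 (insert('s')): buffer="mapsipsupznosrp" (len 15), cursors c1@4 c2@7 c3@13, authorship ...1.12.2...3.3
After op 6 (delete): buffer="mapipupznorp" (len 12), cursors c1@3 c2@5 c3@10, authorship ....1.2....3
After op 7 (insert('l')): buffer="mapliplupznolrp" (len 15), cursors c1@4 c2@7 c3@13, authorship ...1.12.2...3.3
After op 8 (delete): buffer="mapipupznorp" (len 12), cursors c1@3 c2@5 c3@10, authorship ....1.2....3
Authorship (.=original, N=cursor N): . . . . 1 . 2 . . . . 3
Index 4: author = 1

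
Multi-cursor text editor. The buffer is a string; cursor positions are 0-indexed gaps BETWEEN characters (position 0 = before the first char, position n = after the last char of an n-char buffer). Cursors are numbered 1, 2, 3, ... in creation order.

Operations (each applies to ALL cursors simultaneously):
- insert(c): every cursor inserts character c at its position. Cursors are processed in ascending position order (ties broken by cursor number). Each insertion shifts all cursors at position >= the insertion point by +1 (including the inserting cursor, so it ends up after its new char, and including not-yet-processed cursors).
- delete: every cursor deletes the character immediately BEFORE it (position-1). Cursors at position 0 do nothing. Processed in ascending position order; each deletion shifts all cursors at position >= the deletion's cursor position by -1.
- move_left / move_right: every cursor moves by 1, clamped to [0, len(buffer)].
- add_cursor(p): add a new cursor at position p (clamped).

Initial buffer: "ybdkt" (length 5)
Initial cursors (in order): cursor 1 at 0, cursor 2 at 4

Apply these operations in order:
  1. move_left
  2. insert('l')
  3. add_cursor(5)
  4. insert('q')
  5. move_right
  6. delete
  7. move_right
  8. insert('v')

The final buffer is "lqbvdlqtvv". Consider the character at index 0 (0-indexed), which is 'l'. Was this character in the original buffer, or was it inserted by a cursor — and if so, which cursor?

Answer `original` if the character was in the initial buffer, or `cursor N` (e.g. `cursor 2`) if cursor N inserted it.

After op 1 (move_left): buffer="ybdkt" (len 5), cursors c1@0 c2@3, authorship .....
After op 2 (insert('l')): buffer="lybdlkt" (len 7), cursors c1@1 c2@5, authorship 1...2..
After op 3 (add_cursor(5)): buffer="lybdlkt" (len 7), cursors c1@1 c2@5 c3@5, authorship 1...2..
After op 4 (insert('q')): buffer="lqybdlqqkt" (len 10), cursors c1@2 c2@8 c3@8, authorship 11...223..
After op 5 (move_right): buffer="lqybdlqqkt" (len 10), cursors c1@3 c2@9 c3@9, authorship 11...223..
After op 6 (delete): buffer="lqbdlqt" (len 7), cursors c1@2 c2@6 c3@6, authorship 11..22.
After op 7 (move_right): buffer="lqbdlqt" (len 7), cursors c1@3 c2@7 c3@7, authorship 11..22.
After op 8 (insert('v')): buffer="lqbvdlqtvv" (len 10), cursors c1@4 c2@10 c3@10, authorship 11.1.22.23
Authorship (.=original, N=cursor N): 1 1 . 1 . 2 2 . 2 3
Index 0: author = 1

Answer: cursor 1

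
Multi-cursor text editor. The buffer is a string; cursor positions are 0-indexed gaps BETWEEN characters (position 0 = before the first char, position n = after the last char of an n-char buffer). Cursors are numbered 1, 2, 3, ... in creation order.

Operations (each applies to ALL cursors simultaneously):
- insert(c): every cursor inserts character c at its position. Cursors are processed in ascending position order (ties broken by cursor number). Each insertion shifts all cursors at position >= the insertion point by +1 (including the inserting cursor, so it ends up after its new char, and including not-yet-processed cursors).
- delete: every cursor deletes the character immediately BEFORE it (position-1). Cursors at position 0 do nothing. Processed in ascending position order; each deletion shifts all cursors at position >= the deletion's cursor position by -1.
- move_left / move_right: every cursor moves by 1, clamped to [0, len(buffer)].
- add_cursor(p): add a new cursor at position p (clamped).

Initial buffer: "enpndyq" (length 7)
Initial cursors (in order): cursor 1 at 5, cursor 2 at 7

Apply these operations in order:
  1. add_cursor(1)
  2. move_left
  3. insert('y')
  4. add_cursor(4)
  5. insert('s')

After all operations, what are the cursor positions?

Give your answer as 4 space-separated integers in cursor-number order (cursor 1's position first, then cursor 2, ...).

After op 1 (add_cursor(1)): buffer="enpndyq" (len 7), cursors c3@1 c1@5 c2@7, authorship .......
After op 2 (move_left): buffer="enpndyq" (len 7), cursors c3@0 c1@4 c2@6, authorship .......
After op 3 (insert('y')): buffer="yenpnydyyq" (len 10), cursors c3@1 c1@6 c2@9, authorship 3....1..2.
After op 4 (add_cursor(4)): buffer="yenpnydyyq" (len 10), cursors c3@1 c4@4 c1@6 c2@9, authorship 3....1..2.
After op 5 (insert('s')): buffer="ysenpsnysdyysq" (len 14), cursors c3@2 c4@6 c1@9 c2@13, authorship 33...4.11..22.

Answer: 9 13 2 6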